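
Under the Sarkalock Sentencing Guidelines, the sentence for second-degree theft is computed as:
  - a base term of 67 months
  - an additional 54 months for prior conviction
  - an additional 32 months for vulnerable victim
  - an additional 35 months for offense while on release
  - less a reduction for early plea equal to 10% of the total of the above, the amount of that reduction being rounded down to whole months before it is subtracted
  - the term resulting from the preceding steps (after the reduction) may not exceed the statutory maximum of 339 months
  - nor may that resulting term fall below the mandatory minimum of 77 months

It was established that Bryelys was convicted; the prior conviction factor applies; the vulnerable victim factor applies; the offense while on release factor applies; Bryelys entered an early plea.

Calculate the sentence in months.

Prior conviction enhancement: +54 months
Vulnerable victim enhancement: +32 months
Offense while on release enhancement: +35 months
Adjusted term: 67 months + 54 months + 32 months + 35 months = 188 months
Early plea reduction: 10% of 188 months = 18 months (rounded down)
After reduction: 188 − 18 = 170 months
Cap at 339 months: 170 months is within the cap, no reduction.
Minimum 77 months: 170 months meets the minimum, no increase.

Sentence: 170 months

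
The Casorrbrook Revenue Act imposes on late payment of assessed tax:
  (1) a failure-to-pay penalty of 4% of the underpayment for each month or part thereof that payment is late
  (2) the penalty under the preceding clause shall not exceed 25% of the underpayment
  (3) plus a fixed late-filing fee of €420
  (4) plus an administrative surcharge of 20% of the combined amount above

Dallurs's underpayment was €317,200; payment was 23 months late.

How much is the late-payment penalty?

€95,664

Accrued rate: 4% × 23 = 92%, capped at 25% → 25%
Failure-to-pay penalty: 25% of €317,200 = €79,300
Penalty before surcharge: €79,300 + €420 = €79,720
Administrative surcharge: 20% of €79,720 = €15,944
Total penalty: €79,720 + €15,944 = €95,664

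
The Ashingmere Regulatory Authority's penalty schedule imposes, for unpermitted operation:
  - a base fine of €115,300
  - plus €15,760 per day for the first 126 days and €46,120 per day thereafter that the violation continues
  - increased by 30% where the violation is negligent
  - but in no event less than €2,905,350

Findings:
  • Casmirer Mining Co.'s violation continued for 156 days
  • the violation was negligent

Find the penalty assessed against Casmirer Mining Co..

First 126 days: 126 × €15,760 = €1,985,760
Remaining days: (156 − 126) × €46,120 = €1,383,600
Per-day component: €1,985,760 + €1,383,600 = €3,369,360
Base plus per-day: €115,300 + €3,369,360 = €3,484,660
Enhancement: 30% of €3,484,660 = €1,045,398
Enhanced fine: €3,484,660 + €1,045,398 = €4,530,058
Minimum €2,905,350: €4,530,058 meets the minimum, no increase.

€4,530,058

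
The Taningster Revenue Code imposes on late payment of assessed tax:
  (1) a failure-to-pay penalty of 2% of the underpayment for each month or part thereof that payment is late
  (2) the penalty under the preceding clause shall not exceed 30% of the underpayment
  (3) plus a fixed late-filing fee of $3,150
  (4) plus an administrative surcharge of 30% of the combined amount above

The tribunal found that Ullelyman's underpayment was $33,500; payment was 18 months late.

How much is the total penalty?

Accrued rate: 2% × 18 = 36%, capped at 30% → 30%
Failure-to-pay penalty: 30% of $33,500 = $10,050
Penalty before surcharge: $10,050 + $3,150 = $13,200
Administrative surcharge: 30% of $13,200 = $3,960
Total penalty: $13,200 + $3,960 = $17,160

$17,160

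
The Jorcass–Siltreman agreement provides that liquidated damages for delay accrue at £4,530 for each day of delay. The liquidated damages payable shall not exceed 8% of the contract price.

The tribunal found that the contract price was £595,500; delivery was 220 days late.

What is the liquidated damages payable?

£47,640

Per-day damages: 220 × £4,530 = £996,600
Cap: 8% of £595,500 = £47,640
Cap at £47,640: £996,600 exceeds the cap → £47,640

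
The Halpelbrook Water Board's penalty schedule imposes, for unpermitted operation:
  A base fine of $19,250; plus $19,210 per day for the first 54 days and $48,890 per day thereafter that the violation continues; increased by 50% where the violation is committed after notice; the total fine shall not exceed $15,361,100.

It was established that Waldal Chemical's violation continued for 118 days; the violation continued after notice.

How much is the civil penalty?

First 54 days: 54 × $19,210 = $1,037,340
Remaining days: (118 − 54) × $48,890 = $3,128,960
Per-day component: $1,037,340 + $3,128,960 = $4,166,300
Base plus per-day: $19,250 + $4,166,300 = $4,185,550
Enhancement: 50% of $4,185,550 = $2,092,775
Enhanced fine: $4,185,550 + $2,092,775 = $6,278,325
Cap at $15,361,100: $6,278,325 is within the cap, no reduction.

Civil penalty: $6,278,325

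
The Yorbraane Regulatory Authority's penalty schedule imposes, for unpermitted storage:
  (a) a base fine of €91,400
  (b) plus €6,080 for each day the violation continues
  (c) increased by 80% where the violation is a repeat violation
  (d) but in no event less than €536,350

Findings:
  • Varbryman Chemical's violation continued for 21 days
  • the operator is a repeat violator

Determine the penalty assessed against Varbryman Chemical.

Per-day component: 21 × €6,080 = €127,680
Base plus per-day: €91,400 + €127,680 = €219,080
Enhancement: 80% of €219,080 = €175,264
Enhanced fine: €219,080 + €175,264 = €394,344
Minimum €536,350: €394,344 is below the minimum → €536,350

€536,350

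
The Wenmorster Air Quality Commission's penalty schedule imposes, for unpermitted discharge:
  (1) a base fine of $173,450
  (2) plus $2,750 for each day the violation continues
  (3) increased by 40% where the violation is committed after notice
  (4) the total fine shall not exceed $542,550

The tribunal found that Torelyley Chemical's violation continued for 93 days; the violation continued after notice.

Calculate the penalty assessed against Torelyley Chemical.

Per-day component: 93 × $2,750 = $255,750
Base plus per-day: $173,450 + $255,750 = $429,200
Enhancement: 40% of $429,200 = $171,680
Enhanced fine: $429,200 + $171,680 = $600,880
Cap at $542,550: $600,880 exceeds the cap → $542,550

Civil penalty: $542,550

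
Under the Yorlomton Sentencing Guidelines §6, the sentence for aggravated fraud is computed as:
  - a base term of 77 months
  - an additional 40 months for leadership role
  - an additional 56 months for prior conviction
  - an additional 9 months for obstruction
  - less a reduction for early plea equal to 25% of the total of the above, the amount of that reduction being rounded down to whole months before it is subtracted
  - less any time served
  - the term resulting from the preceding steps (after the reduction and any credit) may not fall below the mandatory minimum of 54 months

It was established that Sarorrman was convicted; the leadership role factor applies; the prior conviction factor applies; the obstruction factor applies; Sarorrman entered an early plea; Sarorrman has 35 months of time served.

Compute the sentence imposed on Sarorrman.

Leadership role enhancement: +40 months
Prior conviction enhancement: +56 months
Obstruction enhancement: +9 months
Adjusted term: 77 months + 40 months + 56 months + 9 months = 182 months
Early plea reduction: 25% of 182 months = 45 months (rounded down)
After reduction: 182 − 45 = 137 months
Less time served: 137 months − 35 months = 102 months
Minimum 54 months: 102 months meets the minimum, no increase.

102 months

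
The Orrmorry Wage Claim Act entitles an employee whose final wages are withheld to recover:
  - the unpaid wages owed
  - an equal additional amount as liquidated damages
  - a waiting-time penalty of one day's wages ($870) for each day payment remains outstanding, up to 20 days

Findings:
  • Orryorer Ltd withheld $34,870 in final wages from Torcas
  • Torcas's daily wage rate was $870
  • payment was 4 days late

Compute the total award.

Liquidated damages (equal amount): $34,870
Penalty days: min(4, 20) = 4
Waiting-time penalty: 4 × $870 = $3,480
Total award: $34,870 + $34,870 + $3,480 = $73,220

$73,220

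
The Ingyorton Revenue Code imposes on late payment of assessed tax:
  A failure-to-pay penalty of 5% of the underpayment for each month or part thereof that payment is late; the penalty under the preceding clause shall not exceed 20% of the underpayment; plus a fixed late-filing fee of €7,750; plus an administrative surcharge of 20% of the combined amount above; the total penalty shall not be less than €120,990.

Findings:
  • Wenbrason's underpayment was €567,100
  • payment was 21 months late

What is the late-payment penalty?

€145,404

Accrued rate: 5% × 21 = 105%, capped at 20% → 20%
Failure-to-pay penalty: 20% of €567,100 = €113,420
Penalty before surcharge: €113,420 + €7,750 = €121,170
Administrative surcharge: 20% of €121,170 = €24,234
Total penalty: €121,170 + €24,234 = €145,404
Minimum €120,990: €145,404 meets the minimum, no increase.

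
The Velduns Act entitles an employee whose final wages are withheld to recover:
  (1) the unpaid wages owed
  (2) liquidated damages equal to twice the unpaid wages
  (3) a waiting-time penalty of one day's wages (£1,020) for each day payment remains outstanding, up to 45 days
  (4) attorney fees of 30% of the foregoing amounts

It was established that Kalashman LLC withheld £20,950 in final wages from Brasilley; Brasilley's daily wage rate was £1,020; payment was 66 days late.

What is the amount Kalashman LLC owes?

£141,375

Doubled: 2 × £20,950 = £41,900
Penalty days: min(66, 45) = 45
Waiting-time penalty: 45 × £1,020 = £45,900
Subtotal: £20,950 + £41,900 + £45,900 = £108,750
Attorney fees: 30% of £108,750 = £32,625
Total award: £108,750 + £32,625 = £141,375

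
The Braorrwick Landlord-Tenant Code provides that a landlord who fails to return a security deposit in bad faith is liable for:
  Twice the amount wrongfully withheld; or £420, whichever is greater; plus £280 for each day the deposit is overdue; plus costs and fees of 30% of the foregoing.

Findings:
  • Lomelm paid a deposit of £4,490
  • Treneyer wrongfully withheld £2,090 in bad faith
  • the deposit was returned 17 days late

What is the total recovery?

£11,622

Doubled: 2 × £2,090 = £4,180
Minimum £420: £4,180 meets the minimum, no increase.
Late-return penalty: 17 × £280 = £4,760
Damages plus late penalty: £4,180 + £4,760 = £8,940
Costs and fees: 30% of £8,940 = £2,682
Total recovery: £8,940 + £2,682 = £11,622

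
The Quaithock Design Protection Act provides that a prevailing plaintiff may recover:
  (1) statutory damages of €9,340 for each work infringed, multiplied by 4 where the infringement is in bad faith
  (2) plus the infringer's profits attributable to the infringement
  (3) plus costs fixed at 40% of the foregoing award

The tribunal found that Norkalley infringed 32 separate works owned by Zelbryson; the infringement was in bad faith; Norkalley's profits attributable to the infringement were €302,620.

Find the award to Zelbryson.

€2,097,396

Statutory damages: 32 × €9,340 = €298,880
Multiplied by 4: 4 × €298,880 = €1,195,520
Combined award: €1,195,520 + €302,620 = €1,498,140
Costs: 40% of €1,498,140 = €599,256
Award plus costs: €1,498,140 + €599,256 = €2,097,396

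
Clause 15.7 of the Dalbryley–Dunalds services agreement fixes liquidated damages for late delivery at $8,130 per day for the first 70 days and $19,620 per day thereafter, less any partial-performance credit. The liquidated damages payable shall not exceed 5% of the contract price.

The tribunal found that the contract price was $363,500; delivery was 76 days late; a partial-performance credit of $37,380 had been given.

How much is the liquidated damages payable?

First 70 days: 70 × $8,130 = $569,100
Remaining days: (76 − 70) × $19,620 = $117,720
Accrued per-day damages: $569,100 + $117,720 = $686,820
Less partial-performance credit: $686,820 − $37,380 = $649,440
Cap: 5% of $363,500 = $18,175
Cap at $18,175: $649,440 exceeds the cap → $18,175

$18,175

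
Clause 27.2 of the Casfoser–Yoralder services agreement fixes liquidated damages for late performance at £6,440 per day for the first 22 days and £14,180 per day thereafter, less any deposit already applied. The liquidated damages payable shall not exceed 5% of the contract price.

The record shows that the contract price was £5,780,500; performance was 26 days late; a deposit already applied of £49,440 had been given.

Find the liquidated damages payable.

£148,960

First 22 days: 22 × £6,440 = £141,680
Remaining days: (26 − 22) × £14,180 = £56,720
Accrued per-day damages: £141,680 + £56,720 = £198,400
Less deposit already applied: £198,400 − £49,440 = £148,960
Cap: 5% of £5,780,500 = £289,025
Cap at £289,025: £148,960 is within the cap, no reduction.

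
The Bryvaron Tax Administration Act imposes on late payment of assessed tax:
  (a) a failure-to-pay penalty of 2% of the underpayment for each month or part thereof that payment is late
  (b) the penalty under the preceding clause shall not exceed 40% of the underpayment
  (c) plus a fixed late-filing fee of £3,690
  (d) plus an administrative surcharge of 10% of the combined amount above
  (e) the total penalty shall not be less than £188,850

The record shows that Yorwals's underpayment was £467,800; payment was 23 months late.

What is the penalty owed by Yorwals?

£209,891

Accrued rate: 2% × 23 = 46%, capped at 40% → 40%
Failure-to-pay penalty: 40% of £467,800 = £187,120
Penalty before surcharge: £187,120 + £3,690 = £190,810
Administrative surcharge: 10% of £190,810 = £19,081
Total penalty: £190,810 + £19,081 = £209,891
Minimum £188,850: £209,891 meets the minimum, no increase.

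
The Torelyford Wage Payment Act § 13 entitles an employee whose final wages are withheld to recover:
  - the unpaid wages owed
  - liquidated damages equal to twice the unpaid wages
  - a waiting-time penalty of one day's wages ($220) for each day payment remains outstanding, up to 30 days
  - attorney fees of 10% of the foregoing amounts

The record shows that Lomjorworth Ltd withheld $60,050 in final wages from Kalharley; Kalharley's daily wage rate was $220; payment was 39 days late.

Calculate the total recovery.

Doubled: 2 × $60,050 = $120,100
Penalty days: min(39, 30) = 30
Waiting-time penalty: 30 × $220 = $6,600
Subtotal: $60,050 + $120,100 + $6,600 = $186,750
Attorney fees: 10% of $186,750 = $18,675
Total award: $186,750 + $18,675 = $205,425

$205,425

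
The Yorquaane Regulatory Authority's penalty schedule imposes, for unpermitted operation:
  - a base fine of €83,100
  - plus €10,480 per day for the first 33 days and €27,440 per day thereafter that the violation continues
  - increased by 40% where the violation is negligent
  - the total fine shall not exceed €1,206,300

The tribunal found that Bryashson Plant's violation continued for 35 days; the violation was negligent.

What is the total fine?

First 33 days: 33 × €10,480 = €345,840
Remaining days: (35 − 33) × €27,440 = €54,880
Per-day component: €345,840 + €54,880 = €400,720
Base plus per-day: €83,100 + €400,720 = €483,820
Enhancement: 40% of €483,820 = €193,528
Enhanced fine: €483,820 + €193,528 = €677,348
Cap at €1,206,300: €677,348 is within the cap, no reduction.

€677,348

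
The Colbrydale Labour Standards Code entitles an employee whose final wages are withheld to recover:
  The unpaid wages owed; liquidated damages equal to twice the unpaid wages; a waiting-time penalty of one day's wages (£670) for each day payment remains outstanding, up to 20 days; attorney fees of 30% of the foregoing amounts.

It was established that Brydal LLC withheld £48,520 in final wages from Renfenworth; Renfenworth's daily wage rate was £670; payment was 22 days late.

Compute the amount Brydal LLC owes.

Doubled: 2 × £48,520 = £97,040
Penalty days: min(22, 20) = 20
Waiting-time penalty: 20 × £670 = £13,400
Subtotal: £48,520 + £97,040 + £13,400 = £158,960
Attorney fees: 30% of £158,960 = £47,688
Total award: £158,960 + £47,688 = £206,648

Total award: £206,648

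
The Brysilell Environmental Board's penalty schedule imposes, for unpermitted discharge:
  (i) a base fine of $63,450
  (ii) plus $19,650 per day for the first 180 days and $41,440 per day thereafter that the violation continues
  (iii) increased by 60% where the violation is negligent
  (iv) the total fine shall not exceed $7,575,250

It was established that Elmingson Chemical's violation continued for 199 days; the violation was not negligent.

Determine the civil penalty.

$4,387,810

First 180 days: 180 × $19,650 = $3,537,000
Remaining days: (199 − 180) × $41,440 = $787,360
Per-day component: $3,537,000 + $787,360 = $4,324,360
Base plus per-day: $63,450 + $4,324,360 = $4,387,810
The violation was not negligent: no 60% increase.
Cap at $7,575,250: $4,387,810 is within the cap, no reduction.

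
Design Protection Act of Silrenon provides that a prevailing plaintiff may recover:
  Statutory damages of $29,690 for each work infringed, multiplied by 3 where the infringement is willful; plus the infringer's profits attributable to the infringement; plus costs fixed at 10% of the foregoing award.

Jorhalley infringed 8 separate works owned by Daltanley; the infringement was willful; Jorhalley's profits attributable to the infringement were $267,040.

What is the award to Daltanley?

Award: $1,077,560

Statutory damages: 8 × $29,690 = $237,520
Trebled: 3 × $237,520 = $712,560
Combined award: $712,560 + $267,040 = $979,600
Costs: 10% of $979,600 = $97,960
Award plus costs: $979,600 + $97,960 = $1,077,560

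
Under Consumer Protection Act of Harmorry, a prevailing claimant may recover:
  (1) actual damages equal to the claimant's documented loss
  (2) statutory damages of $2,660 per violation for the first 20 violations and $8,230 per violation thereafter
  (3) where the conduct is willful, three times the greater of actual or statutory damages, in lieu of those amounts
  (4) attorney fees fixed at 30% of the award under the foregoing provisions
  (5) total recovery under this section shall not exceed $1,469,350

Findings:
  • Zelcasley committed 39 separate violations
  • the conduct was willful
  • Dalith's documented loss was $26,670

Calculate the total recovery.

First 20 violations: 20 × $2,660 = $53,200
Remaining violations: (39 − 20) × $8,230 = $156,370
Statutory damages: $53,200 + $156,370 = $209,570
Greater of actual damages ($26,670) or statutory damages ($209,570): $209,570
Trebled: 3 × $209,570 = $628,710
Attorney fees: 30% of $628,710 = $188,613
Total before cap: $628,710 + $188,613 = $817,323
Cap at $1,469,350: $817,323 is within the cap, no reduction.

$817,323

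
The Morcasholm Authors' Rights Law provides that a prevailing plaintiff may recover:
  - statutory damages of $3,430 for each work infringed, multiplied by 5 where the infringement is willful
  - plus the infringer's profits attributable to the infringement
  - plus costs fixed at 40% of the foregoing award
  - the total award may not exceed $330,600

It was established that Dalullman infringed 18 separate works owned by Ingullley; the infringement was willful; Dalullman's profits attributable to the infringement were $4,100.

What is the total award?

Statutory damages: 18 × $3,430 = $61,740
Multiplied by 5: 5 × $61,740 = $308,700
Combined award: $308,700 + $4,100 = $312,800
Costs: 40% of $312,800 = $125,120
Award plus costs: $312,800 + $125,120 = $437,920
Cap at $330,600: $437,920 exceeds the cap → $330,600

$330,600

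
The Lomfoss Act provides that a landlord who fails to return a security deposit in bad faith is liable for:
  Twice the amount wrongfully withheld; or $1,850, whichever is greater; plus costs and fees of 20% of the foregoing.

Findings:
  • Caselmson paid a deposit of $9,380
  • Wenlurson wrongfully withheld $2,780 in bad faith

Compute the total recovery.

Recovery: $6,672

Doubled: 2 × $2,780 = $5,560
Minimum $1,850: $5,560 meets the minimum, no increase.
Costs and fees: 20% of $5,560 = $1,112
Total recovery: $5,560 + $1,112 = $6,672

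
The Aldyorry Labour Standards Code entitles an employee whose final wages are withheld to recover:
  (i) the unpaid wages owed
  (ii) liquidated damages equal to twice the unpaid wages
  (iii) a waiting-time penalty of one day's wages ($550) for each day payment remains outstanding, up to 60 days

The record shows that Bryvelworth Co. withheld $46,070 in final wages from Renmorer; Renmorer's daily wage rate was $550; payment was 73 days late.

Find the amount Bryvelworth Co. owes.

$171,210

Doubled: 2 × $46,070 = $92,140
Penalty days: min(73, 60) = 60
Waiting-time penalty: 60 × $550 = $33,000
Total award: $46,070 + $92,140 + $33,000 = $171,210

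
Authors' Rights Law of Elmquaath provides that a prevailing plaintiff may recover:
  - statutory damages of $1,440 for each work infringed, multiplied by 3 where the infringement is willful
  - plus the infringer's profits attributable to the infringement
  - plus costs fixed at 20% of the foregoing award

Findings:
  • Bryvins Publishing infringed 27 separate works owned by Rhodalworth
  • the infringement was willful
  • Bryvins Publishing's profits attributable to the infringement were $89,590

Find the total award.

$247,476

Statutory damages: 27 × $1,440 = $38,880
Trebled: 3 × $38,880 = $116,640
Combined award: $116,640 + $89,590 = $206,230
Costs: 20% of $206,230 = $41,246
Award plus costs: $206,230 + $41,246 = $247,476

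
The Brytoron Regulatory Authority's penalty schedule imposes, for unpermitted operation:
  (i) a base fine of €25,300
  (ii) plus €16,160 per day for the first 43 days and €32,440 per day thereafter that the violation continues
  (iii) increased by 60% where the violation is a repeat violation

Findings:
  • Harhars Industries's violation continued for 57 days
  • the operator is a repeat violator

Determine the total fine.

First 43 days: 43 × €16,160 = €694,880
Remaining days: (57 − 43) × €32,440 = €454,160
Per-day component: €694,880 + €454,160 = €1,149,040
Base plus per-day: €25,300 + €1,149,040 = €1,174,340
Enhancement: 60% of €1,174,340 = €704,604
Enhanced fine: €1,174,340 + €704,604 = €1,878,944

Civil penalty: €1,878,944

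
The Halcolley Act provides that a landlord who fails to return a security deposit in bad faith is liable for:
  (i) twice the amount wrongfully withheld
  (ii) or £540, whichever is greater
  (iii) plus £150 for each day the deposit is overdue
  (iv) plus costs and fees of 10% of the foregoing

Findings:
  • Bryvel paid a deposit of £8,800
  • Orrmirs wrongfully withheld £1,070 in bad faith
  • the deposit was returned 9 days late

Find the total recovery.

Doubled: 2 × £1,070 = £2,140
Minimum £540: £2,140 meets the minimum, no increase.
Late-return penalty: 9 × £150 = £1,350
Damages plus late penalty: £2,140 + £1,350 = £3,490
Costs and fees: 10% of £3,490 = £349
Total recovery: £3,490 + £349 = £3,839

£3,839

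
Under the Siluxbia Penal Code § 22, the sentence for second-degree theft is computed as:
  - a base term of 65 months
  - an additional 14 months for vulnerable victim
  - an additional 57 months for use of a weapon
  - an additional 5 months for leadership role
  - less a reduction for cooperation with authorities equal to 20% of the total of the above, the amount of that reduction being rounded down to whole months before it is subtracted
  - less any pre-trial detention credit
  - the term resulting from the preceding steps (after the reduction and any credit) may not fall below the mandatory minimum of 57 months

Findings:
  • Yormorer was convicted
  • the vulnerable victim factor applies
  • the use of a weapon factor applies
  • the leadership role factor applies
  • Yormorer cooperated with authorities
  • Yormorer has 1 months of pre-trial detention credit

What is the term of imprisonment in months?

Vulnerable victim enhancement: +14 months
Use of a weapon enhancement: +57 months
Leadership role enhancement: +5 months
Adjusted term: 65 months + 14 months + 57 months + 5 months = 141 months
Cooperation with authorities reduction: 20% of 141 months = 28 months (rounded down)
After reduction: 141 − 28 = 113 months
Less pre-trial detention credit: 113 months − 1 months = 112 months
Minimum 57 months: 112 months meets the minimum, no increase.

112 months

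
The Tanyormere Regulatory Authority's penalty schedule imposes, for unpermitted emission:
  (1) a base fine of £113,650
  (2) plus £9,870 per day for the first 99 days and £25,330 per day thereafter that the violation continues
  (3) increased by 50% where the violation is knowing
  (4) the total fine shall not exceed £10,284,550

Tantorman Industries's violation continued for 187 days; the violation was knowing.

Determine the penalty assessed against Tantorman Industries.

£4,979,730

First 99 days: 99 × £9,870 = £977,130
Remaining days: (187 − 99) × £25,330 = £2,229,040
Per-day component: £977,130 + £2,229,040 = £3,206,170
Base plus per-day: £113,650 + £3,206,170 = £3,319,820
Enhancement: 50% of £3,319,820 = £1,659,910
Enhanced fine: £3,319,820 + £1,659,910 = £4,979,730
Cap at £10,284,550: £4,979,730 is within the cap, no reduction.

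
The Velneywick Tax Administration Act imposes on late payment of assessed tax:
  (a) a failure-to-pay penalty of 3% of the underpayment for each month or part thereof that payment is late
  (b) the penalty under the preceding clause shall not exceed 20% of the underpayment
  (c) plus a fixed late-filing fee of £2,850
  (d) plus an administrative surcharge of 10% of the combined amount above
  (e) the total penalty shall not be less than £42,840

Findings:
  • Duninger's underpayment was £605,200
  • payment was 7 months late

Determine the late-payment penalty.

Accrued rate: 3% × 7 = 21%, capped at 20% → 20%
Failure-to-pay penalty: 20% of £605,200 = £121,040
Penalty before surcharge: £121,040 + £2,850 = £123,890
Administrative surcharge: 10% of £123,890 = £12,389
Total penalty: £123,890 + £12,389 = £136,279
Minimum £42,840: £136,279 meets the minimum, no increase.

£136,279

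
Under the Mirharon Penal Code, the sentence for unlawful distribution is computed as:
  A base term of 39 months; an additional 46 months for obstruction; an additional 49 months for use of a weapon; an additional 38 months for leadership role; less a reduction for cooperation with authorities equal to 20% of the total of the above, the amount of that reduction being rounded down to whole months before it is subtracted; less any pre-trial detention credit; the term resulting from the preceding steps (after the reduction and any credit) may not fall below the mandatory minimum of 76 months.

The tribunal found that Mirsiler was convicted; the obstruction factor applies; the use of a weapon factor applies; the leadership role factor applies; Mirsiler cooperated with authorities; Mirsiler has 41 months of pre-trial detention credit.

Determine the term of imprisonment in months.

Obstruction enhancement: +46 months
Use of a weapon enhancement: +49 months
Leadership role enhancement: +38 months
Adjusted term: 39 months + 46 months + 49 months + 38 months = 172 months
Cooperation with authorities reduction: 20% of 172 months = 34 months (rounded down)
After reduction: 172 − 34 = 138 months
Less pre-trial detention credit: 138 months − 41 months = 97 months
Minimum 76 months: 97 months meets the minimum, no increase.

97 months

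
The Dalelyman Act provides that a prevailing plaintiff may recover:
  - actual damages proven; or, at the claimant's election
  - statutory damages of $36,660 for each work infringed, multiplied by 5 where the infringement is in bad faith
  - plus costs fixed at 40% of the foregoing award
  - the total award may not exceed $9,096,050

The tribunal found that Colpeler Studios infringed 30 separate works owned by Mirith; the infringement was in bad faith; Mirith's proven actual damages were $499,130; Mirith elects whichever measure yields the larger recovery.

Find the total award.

Statutory damages: 30 × $36,660 = $1,099,800
Multiplied by 5: 5 × $1,099,800 = $5,499,000
Greater of actual damages ($499,130) or enhanced statutory damages ($5,499,000): $5,499,000
Costs: 40% of $5,499,000 = $2,199,600
Award plus costs: $5,499,000 + $2,199,600 = $7,698,600
Cap at $9,096,050: $7,698,600 is within the cap, no reduction.

$7,698,600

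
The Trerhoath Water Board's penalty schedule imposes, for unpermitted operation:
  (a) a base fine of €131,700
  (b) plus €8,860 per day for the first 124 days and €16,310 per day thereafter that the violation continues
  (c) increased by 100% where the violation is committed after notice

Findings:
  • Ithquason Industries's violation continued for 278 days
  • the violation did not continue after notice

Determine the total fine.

First 124 days: 124 × €8,860 = €1,098,640
Remaining days: (278 − 124) × €16,310 = €2,511,740
Per-day component: €1,098,640 + €2,511,740 = €3,610,380
Base plus per-day: €131,700 + €3,610,380 = €3,742,080
The violation did not continue after notice: no 100% increase.

€3,742,080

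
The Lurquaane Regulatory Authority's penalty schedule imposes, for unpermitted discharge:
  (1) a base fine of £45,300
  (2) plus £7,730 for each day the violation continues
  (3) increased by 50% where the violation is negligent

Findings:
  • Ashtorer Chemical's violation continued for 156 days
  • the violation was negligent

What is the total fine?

Civil penalty: £1,876,770

Per-day component: 156 × £7,730 = £1,205,880
Base plus per-day: £45,300 + £1,205,880 = £1,251,180
Enhancement: 50% of £1,251,180 = £625,590
Enhanced fine: £1,251,180 + £625,590 = £1,876,770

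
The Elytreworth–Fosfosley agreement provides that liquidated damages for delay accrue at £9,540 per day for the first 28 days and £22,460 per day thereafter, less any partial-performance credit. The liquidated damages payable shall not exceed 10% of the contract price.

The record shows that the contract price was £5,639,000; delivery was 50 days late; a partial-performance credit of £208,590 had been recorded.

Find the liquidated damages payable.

£552,650

First 28 days: 28 × £9,540 = £267,120
Remaining days: (50 − 28) × £22,460 = £494,120
Accrued per-day damages: £267,120 + £494,120 = £761,240
Less partial-performance credit: £761,240 − £208,590 = £552,650
Cap: 10% of £5,639,000 = £563,900
Cap at £563,900: £552,650 is within the cap, no reduction.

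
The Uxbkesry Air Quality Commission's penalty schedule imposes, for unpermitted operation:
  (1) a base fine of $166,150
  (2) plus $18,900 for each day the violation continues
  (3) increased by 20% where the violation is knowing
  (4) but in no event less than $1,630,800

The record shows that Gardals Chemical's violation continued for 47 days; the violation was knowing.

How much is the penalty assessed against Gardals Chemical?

Per-day component: 47 × $18,900 = $888,300
Base plus per-day: $166,150 + $888,300 = $1,054,450
Enhancement: 20% of $1,054,450 = $210,890
Enhanced fine: $1,054,450 + $210,890 = $1,265,340
Minimum $1,630,800: $1,265,340 is below the minimum → $1,630,800

$1,630,800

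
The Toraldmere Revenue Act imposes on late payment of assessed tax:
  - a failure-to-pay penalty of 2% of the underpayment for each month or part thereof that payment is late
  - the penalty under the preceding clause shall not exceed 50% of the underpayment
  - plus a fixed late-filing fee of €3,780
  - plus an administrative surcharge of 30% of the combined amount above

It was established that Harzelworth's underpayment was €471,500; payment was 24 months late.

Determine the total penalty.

Accrued rate: 2% × 24 = 48%, capped at 50% → 48%
Failure-to-pay penalty: 48% of €471,500 = €226,320
Penalty before surcharge: €226,320 + €3,780 = €230,100
Administrative surcharge: 30% of €230,100 = €69,030
Total penalty: €230,100 + €69,030 = €299,130

Penalty: €299,130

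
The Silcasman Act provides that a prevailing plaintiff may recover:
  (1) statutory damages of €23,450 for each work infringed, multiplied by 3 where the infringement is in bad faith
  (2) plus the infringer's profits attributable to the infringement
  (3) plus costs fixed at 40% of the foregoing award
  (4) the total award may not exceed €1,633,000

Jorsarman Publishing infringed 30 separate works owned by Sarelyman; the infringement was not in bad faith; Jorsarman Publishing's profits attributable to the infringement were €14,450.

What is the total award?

Statutory damages: 30 × €23,450 = €703,500
Infringement not in bad faith: no ×3 enhancement.
Combined award: €703,500 + €14,450 = €717,950
Costs: 40% of €717,950 = €287,180
Award plus costs: €717,950 + €287,180 = €1,005,130
Cap at €1,633,000: €1,005,130 is within the cap, no reduction.

€1,005,130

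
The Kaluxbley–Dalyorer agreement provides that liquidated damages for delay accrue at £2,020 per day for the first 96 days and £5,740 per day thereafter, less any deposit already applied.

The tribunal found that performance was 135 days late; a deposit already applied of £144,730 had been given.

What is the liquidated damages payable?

First 96 days: 96 × £2,020 = £193,920
Remaining days: (135 − 96) × £5,740 = £223,860
Accrued per-day damages: £193,920 + £223,860 = £417,780
Less deposit already applied: £417,780 − £144,730 = £273,050

£273,050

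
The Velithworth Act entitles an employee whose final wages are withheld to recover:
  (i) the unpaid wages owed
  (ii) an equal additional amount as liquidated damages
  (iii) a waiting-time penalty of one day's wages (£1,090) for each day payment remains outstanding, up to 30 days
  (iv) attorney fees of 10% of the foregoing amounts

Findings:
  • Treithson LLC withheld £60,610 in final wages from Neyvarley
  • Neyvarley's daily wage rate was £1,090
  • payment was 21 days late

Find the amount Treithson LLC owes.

£158,521

Liquidated damages (equal amount): £60,610
Penalty days: min(21, 30) = 21
Waiting-time penalty: 21 × £1,090 = £22,890
Subtotal: £60,610 + £60,610 + £22,890 = £144,110
Attorney fees: 10% of £144,110 = £14,411
Total award: £144,110 + £14,411 = £158,521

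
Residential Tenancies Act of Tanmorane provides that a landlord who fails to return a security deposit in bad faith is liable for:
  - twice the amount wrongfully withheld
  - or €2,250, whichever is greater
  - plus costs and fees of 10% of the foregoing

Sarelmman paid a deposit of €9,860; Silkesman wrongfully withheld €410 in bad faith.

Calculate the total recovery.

€2,475

Doubled: 2 × €410 = €820
Minimum €2,250: €820 is below the minimum → €2,250
Costs and fees: 10% of €2,250 = €225
Total recovery: €2,250 + €225 = €2,475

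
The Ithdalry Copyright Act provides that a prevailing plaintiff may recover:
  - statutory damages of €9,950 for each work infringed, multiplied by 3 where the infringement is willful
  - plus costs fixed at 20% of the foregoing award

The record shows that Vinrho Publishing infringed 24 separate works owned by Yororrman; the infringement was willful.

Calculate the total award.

€859,680

Statutory damages: 24 × €9,950 = €238,800
Trebled: 3 × €238,800 = €716,400
Costs: 20% of €716,400 = €143,280
Award plus costs: €716,400 + €143,280 = €859,680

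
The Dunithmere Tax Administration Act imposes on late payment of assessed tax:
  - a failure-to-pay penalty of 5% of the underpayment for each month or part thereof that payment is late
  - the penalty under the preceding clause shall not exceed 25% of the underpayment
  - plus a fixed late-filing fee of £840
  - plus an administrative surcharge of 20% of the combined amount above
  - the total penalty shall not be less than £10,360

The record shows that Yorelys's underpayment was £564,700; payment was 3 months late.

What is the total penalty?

£102,654

Accrued rate: 5% × 3 = 15%, capped at 25% → 15%
Failure-to-pay penalty: 15% of £564,700 = £84,705
Penalty before surcharge: £84,705 + £840 = £85,545
Administrative surcharge: 20% of £85,545 = £17,109
Total penalty: £85,545 + £17,109 = £102,654
Minimum £10,360: £102,654 meets the minimum, no increase.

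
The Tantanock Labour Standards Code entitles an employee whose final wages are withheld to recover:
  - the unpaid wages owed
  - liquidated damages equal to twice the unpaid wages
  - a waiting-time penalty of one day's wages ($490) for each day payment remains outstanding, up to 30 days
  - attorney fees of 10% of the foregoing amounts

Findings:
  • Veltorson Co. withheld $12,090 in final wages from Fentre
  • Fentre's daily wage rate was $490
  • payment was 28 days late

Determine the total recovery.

$54,989

Doubled: 2 × $12,090 = $24,180
Penalty days: min(28, 30) = 28
Waiting-time penalty: 28 × $490 = $13,720
Subtotal: $12,090 + $24,180 + $13,720 = $49,990
Attorney fees: 10% of $49,990 = $4,999
Total award: $49,990 + $4,999 = $54,989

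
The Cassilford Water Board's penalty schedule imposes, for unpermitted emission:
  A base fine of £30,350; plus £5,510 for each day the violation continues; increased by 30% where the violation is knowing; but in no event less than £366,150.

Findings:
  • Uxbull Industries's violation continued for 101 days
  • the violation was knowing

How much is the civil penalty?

£762,918

Per-day component: 101 × £5,510 = £556,510
Base plus per-day: £30,350 + £556,510 = £586,860
Enhancement: 30% of £586,860 = £176,058
Enhanced fine: £586,860 + £176,058 = £762,918
Minimum £366,150: £762,918 meets the minimum, no increase.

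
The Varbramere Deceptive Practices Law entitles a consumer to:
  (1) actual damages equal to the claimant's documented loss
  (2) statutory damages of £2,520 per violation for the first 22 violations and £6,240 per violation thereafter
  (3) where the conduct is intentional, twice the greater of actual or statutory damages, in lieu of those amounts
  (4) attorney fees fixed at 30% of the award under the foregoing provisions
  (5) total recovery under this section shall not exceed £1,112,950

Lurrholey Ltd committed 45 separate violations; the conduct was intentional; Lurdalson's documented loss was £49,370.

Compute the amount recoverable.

First 22 violations: 22 × £2,520 = £55,440
Remaining violations: (45 − 22) × £6,240 = £143,520
Statutory damages: £55,440 + £143,520 = £198,960
Greater of actual damages (£49,370) or statutory damages (£198,960): £198,960
Doubled: 2 × £198,960 = £397,920
Attorney fees: 30% of £397,920 = £119,376
Total before cap: £397,920 + £119,376 = £517,296
Cap at £1,112,950: £517,296 is within the cap, no reduction.

£517,296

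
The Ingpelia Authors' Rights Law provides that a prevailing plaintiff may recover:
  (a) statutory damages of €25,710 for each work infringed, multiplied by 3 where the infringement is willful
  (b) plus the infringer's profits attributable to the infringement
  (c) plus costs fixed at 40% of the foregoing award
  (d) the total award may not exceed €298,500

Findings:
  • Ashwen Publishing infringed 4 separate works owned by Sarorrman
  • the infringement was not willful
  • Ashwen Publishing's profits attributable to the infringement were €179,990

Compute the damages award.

Statutory damages: 4 × €25,710 = €102,840
Infringement not willful: no ×3 enhancement.
Combined award: €102,840 + €179,990 = €282,830
Costs: 40% of €282,830 = €113,132
Award plus costs: €282,830 + €113,132 = €395,962
Cap at €298,500: €395,962 exceeds the cap → €298,500

€298,500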